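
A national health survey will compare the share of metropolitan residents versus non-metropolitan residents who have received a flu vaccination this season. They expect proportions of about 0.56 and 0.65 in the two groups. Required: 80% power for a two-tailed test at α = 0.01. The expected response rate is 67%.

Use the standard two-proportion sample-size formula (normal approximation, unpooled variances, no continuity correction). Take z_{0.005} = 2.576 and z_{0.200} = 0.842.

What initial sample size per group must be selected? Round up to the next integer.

n = (z_{α/2} + z_β)² · [p₁(1−p₁) + p₂(1−p₂)] / (p₁ − p₂)²
  = (2.576 + 0.842)² · (0.56·0.44 + 0.65·0.35) / (-0.09)²
  = (3.418)² · (0.2464 + 0.2275) / 0.0081
  = 11.6827 · 0.4739 / 0.0081
  = 683.51
Adjust for 67% response: 683.51 / 0.67 = 1020.17.
Round up → n = 1021 per group.

n = 1021 per group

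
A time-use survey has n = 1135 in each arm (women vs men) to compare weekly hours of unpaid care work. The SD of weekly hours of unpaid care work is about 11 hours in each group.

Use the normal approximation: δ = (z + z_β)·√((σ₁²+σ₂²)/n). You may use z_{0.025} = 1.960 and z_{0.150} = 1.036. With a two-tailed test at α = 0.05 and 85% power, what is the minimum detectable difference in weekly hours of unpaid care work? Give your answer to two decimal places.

δ = (z_{α/2} + z_β) · √((σ₁²+σ₂²)/n)
  = (1.960 + 1.036) · √(242/1135)
  = 2.996 · √0.21322
  = 2.996 · 0.4618
  = 1.3834

Minimum detectable difference ≈ 1.38 hours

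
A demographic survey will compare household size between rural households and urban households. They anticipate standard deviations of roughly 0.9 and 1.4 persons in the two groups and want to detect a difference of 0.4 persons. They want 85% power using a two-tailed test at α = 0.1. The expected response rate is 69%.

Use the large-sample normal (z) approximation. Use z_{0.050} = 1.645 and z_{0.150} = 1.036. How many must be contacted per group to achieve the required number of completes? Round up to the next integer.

n = (z_{α/2} + z_β)² · (σ₁² + σ₂²) / δ²
  = (1.645 + 1.036)² · (0.9² + 1.4² = 2.77) / 0.4²
  = 7.1878 · 2.77 / 0.16
  = 124.44
Adjust for 69% response: 124.44 / 0.69 = 180.35.
Round up → n = 181 per group.

n = 181 per group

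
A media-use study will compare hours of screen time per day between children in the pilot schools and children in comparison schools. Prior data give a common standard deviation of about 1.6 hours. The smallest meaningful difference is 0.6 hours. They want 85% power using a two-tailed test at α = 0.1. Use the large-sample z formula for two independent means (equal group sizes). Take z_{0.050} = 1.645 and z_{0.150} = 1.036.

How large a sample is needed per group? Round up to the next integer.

n = (z_{α/2} + z_β)² · (σ₁² + σ₂²) / δ²
  = (1.645 + 1.036)² · (2·1.6² = 5.12) / 0.6²
  = 7.1878 · 5.12 / 0.36
  = 102.23
Round up → n = 103 per group.

n = 103 per group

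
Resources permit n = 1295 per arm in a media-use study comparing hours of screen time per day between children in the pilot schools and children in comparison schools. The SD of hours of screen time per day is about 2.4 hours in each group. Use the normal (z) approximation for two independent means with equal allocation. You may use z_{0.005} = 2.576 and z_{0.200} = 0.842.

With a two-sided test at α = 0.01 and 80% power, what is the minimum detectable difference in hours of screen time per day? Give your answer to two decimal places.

Minimum detectable difference ≈ 0.32 hours

δ = (z_{α/2} + z_β) · √((σ₁²+σ₂²)/n)
  = (2.576 + 0.842) · √(11.52/1295)
  = 3.418 · √0.0089
  = 3.418 · 0.0943
  = 0.3224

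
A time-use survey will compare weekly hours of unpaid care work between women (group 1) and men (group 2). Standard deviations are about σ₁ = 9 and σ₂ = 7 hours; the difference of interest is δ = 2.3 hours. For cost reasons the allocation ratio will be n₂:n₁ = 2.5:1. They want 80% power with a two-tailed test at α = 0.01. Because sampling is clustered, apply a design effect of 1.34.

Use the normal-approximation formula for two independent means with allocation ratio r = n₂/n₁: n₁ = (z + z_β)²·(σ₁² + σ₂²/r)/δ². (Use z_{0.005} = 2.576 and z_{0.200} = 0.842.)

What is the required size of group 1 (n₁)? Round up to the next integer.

n₁ = 298

n₁ = (z_{α/2} + z_β)² · (σ₁² + σ₂²/r) / δ²
   = (2.576 + 0.842)² · (9² + 7²/2.5) / 2.3²
   = 11.6827 · (81 + 19.6) / 5.29
   = 11.6827 · 100.6 / 5.29
   = 222.17
Design effect: 1.34 × 222.17 = 297.71.
Round up → n₁ = 298; n₂ = r·n₁ = 2.5 × 298 = 745.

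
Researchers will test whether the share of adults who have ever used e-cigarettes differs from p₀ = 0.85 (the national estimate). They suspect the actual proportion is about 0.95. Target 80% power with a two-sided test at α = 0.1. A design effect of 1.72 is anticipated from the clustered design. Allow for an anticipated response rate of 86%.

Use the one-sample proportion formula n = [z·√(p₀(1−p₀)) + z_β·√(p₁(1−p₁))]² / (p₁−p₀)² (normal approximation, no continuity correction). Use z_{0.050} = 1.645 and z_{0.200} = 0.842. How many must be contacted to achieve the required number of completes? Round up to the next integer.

n = 119

n = [z_{α/2}·√(p₀q₀) + z_β·√(p₁q₁)]² / (p₁ − p₀)²
  = [1.645·√(0.85·0.15) + 0.842·√(0.95·0.05)]² / (0.10)²
  = [1.645·0.3571 + 0.842·0.2179]² / 0.0100
  = [0.7709]² / 0.0100
  = 59.43
Design effect: 1.72 × 59.43 = 102.22.
Adjust for 86% response: 102.22 / 0.86 = 118.85.
Round up → n = 119.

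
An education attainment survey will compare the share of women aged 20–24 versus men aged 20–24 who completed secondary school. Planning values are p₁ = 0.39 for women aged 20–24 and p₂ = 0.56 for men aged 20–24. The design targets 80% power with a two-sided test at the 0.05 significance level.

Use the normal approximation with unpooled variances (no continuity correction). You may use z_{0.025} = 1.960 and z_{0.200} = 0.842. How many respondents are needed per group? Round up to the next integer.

n = 132 per group

n = (z_{α/2} + z_β)² · [p₁(1−p₁) + p₂(1−p₂)] / (p₁ − p₂)²
  = (1.960 + 0.842)² · (0.39·0.61 + 0.56·0.44) / (-0.17)²
  = (2.802)² · (0.2379 + 0.2464) / 0.0289
  = 7.8512 · 0.4843 / 0.0289
  = 131.57
Round up → n = 132 per group.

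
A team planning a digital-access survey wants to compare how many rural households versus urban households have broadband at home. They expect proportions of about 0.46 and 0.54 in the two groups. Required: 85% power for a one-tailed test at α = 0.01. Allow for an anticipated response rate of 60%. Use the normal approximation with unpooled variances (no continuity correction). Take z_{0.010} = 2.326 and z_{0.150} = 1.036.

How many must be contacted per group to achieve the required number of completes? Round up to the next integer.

n = (z_α + z_β)² · [p₁(1−p₁) + p₂(1−p₂)] / (p₁ − p₂)²
  = (2.326 + 1.036)² · (0.46·0.54 + 0.54·0.46) / (-0.08)²
  = (3.362)² · (0.2484 + 0.2484) / 0.0064
  = 11.3030 · 0.4968 / 0.0064
  = 877.40
Adjust for 60% response: 877.40 / 0.60 = 1462.33.
Round up → n = 1463 per group.

n = 1463 per group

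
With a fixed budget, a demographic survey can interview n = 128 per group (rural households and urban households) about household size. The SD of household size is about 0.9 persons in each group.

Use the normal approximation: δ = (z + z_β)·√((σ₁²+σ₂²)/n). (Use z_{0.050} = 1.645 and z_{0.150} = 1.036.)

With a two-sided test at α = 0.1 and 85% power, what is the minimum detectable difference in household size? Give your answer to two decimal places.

δ = (z_{α/2} + z_β) · √((σ₁²+σ₂²)/n)
  = (1.645 + 1.036) · √(1.62/128)
  = 2.681 · √0.01266
  = 2.681 · 0.1125
  = 0.3016

Minimum detectable difference ≈ 0.30 persons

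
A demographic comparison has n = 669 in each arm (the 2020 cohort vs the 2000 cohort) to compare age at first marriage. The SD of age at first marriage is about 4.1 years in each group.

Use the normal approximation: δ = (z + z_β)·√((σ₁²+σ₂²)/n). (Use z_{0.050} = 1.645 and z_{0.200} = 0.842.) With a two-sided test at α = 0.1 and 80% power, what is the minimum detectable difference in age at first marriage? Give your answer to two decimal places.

Minimum detectable difference ≈ 0.56 years

δ = (z_{α/2} + z_β) · √((σ₁²+σ₂²)/n)
  = (1.645 + 0.842) · √(33.62/669)
  = 2.487 · √0.05025
  = 2.487 · 0.2242
  = 0.5575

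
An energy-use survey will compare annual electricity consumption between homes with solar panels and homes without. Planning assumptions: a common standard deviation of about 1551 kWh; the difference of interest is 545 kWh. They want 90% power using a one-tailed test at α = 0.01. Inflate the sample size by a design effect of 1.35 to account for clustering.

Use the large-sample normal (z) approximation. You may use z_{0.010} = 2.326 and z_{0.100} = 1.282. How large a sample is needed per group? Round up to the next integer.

n = (z_α + z_β)² · (σ₁² + σ₂²) / δ²
  = (2.326 + 1.282)² · (2·1551² = 4811202) / 545²
  = 13.0177 · 4811202 / 297025
  = 210.86
Design effect: 1.35 × 210.86 = 284.66.
Round up → n = 285 per group.

n = 285 per group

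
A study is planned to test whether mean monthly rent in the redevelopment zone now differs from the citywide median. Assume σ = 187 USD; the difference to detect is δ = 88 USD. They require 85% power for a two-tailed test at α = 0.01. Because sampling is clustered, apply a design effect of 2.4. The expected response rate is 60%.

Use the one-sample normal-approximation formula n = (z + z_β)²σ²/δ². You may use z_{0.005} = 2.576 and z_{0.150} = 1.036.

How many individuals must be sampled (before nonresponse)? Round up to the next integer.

n = (z_{α/2} + z_β)² · σ² / δ²
  = (2.576 + 1.036)² · 187² / 88²
  = 13.0465 · 34969 / 7744
  = 58.91
Design effect: 2.4 × 58.91 = 141.39.
Adjust for 60% response: 141.39 / 0.60 = 235.65.
Round up → n = 236.

n = 236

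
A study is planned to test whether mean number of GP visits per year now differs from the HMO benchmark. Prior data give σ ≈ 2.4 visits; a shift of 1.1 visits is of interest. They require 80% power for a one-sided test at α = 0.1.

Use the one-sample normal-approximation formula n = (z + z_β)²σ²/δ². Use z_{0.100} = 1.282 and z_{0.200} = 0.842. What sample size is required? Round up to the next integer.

n = (z_α + z_β)² · σ² / δ²
  = (1.282 + 0.842)² · 2.4² / 1.1²
  = 4.5114 · 5.76 / 1.21
  = 21.48
Round up → n = 22.

n = 22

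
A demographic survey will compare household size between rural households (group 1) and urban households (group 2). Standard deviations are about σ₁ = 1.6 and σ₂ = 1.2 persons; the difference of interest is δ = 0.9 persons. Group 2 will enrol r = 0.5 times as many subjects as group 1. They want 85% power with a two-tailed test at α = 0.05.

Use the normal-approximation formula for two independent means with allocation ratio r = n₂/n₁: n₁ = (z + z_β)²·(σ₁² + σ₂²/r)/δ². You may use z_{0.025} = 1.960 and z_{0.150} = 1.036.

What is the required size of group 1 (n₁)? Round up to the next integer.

n₁ = 61

n₁ = (z_{α/2} + z_β)² · (σ₁² + σ₂²/r) / δ²
   = (1.960 + 1.036)² · (1.6² + 1.2²/0.5) / 0.9²
   = 8.9760 · (2.56 + 2.88) / 0.81
   = 8.9760 · 5.44 / 0.81
   = 60.28
Round up → n₁ = 61; n₂ = r·n₁ = 0.5 × 61 = 31.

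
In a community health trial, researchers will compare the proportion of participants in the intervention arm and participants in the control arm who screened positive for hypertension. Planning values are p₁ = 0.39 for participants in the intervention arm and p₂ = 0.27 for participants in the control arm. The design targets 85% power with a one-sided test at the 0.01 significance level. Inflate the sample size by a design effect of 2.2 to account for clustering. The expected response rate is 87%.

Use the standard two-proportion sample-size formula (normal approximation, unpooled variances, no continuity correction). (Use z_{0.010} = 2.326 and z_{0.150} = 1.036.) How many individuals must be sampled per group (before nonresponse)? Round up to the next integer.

n = (z_α + z_β)² · [p₁(1−p₁) + p₂(1−p₂)] / (p₁ − p₂)²
  = (2.326 + 1.036)² · (0.39·0.61 + 0.27·0.73) / (0.12)²
  = (3.362)² · (0.2379 + 0.1971) / 0.0144
  = 11.3030 · 0.4350 / 0.0144
  = 341.45
Design effect: 2.2 × 341.45 = 751.18.
Adjust for 87% response: 751.18 / 0.87 = 863.43.
Round up → n = 864 per group.

n = 864 per group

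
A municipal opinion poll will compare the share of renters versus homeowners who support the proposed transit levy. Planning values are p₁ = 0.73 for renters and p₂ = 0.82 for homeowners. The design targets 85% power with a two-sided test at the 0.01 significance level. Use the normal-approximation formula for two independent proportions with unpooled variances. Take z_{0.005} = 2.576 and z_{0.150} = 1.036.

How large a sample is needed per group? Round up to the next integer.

n = (z_{α/2} + z_β)² · [p₁(1−p₁) + p₂(1−p₂)] / (p₁ − p₂)²
  = (2.576 + 1.036)² · (0.73·0.27 + 0.82·0.18) / (-0.09)²
  = (3.612)² · (0.1971 + 0.1476) / 0.0081
  = 13.0465 · 0.3447 / 0.0081
  = 555.20
Round up → n = 556 per group.

n = 556 per group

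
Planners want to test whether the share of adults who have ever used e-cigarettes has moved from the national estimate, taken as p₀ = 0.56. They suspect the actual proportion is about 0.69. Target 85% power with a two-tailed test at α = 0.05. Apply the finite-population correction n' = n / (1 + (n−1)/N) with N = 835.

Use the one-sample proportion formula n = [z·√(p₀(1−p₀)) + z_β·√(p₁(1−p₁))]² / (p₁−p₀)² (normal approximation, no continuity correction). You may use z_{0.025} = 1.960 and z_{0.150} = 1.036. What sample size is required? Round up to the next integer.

n = 109

n = [z_{α/2}·√(p₀q₀) + z_β·√(p₁q₁)]² / (p₁ − p₀)²
  = [1.960·√(0.56·0.44) + 1.036·√(0.69·0.31)]² / (0.13)²
  = [1.960·0.4964 + 1.036·0.4625]² / 0.0169
  = [1.4521]² / 0.0169
  = 124.76
Finite-population correction (N = 835): 124.76 / (1 + (124.76 − 1)/835) = 108.66.
Round up → n = 109.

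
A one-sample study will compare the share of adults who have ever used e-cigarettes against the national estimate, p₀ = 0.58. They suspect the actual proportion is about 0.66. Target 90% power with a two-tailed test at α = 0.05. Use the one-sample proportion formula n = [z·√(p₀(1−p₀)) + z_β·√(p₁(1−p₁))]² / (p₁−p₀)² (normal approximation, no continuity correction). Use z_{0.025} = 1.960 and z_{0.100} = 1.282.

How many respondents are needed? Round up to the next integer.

n = 388

n = [z_{α/2}·√(p₀q₀) + z_β·√(p₁q₁)]² / (p₁ − p₀)²
  = [1.960·√(0.58·0.42) + 1.282·√(0.66·0.34)]² / (0.08)²
  = [1.960·0.4936 + 1.282·0.4737]² / 0.0064
  = [1.5747]² / 0.0064
  = 387.43
Round up → n = 388.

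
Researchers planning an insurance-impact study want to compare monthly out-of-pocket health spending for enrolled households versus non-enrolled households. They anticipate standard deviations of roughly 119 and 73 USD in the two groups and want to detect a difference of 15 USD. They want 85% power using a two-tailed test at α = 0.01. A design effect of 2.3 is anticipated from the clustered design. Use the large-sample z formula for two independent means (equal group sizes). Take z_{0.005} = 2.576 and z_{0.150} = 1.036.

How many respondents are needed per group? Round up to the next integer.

n = 2600 per group

n = (z_{α/2} + z_β)² · (σ₁² + σ₂²) / δ²
  = (2.576 + 1.036)² · (119² + 73² = 19490) / 15²
  = 13.0465 · 19490 / 225
  = 1130.12
Design effect: 2.3 × 1130.12 = 2599.28.
Round up → n = 2600 per group.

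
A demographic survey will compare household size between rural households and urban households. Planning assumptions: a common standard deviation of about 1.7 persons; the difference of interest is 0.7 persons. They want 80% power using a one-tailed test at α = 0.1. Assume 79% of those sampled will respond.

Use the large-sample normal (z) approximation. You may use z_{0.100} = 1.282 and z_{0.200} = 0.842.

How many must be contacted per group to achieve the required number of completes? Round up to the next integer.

n = (z_α + z_β)² · (σ₁² + σ₂²) / δ²
  = (1.282 + 0.842)² · (2·1.7² = 5.78) / 0.7²
  = 4.5114 · 5.78 / 0.49
  = 53.22
Adjust for 79% response: 53.22 / 0.79 = 67.36.
Round up → n = 68 per group.

n = 68 per group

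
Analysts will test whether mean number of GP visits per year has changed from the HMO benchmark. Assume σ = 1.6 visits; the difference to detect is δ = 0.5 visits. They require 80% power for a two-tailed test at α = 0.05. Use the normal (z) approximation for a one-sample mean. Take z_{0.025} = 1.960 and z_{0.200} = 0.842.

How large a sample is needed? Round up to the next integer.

n = 81

n = (z_{α/2} + z_β)² · σ² / δ²
  = (1.960 + 0.842)² · 1.6² / 0.5²
  = 7.8512 · 2.56 / 0.25
  = 80.40
Round up → n = 81.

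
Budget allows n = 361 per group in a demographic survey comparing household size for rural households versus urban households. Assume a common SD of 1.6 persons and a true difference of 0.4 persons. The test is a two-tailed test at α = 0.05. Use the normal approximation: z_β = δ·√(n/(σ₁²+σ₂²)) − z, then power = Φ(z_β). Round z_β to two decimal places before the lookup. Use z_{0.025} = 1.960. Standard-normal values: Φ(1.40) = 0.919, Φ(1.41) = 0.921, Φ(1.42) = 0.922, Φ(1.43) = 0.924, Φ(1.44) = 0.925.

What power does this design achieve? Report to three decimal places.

Power ≈ 0.919

z_β = δ·√(n/(σ₁²+σ₂²)) − z_{α/2}
    = 0.4 · √(361/5.12) − 1.960
    = 0.4 · 8.39689 − 1.960
    = 3.3588 − 1.960 = 1.3988 → 1.40
Power = Φ(1.40) = 0.919.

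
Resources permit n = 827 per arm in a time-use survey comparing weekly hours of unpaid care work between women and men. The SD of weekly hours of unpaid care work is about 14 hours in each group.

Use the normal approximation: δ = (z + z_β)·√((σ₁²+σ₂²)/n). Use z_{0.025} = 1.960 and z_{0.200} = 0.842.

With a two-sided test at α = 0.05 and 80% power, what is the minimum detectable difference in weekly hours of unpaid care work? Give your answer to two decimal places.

δ = (z_{α/2} + z_β) · √((σ₁²+σ₂²)/n)
  = (1.960 + 0.842) · √(392/827)
  = 2.802 · √0.474
  = 2.802 · 0.6885
  = 1.9291

Minimum detectable difference ≈ 1.93 hours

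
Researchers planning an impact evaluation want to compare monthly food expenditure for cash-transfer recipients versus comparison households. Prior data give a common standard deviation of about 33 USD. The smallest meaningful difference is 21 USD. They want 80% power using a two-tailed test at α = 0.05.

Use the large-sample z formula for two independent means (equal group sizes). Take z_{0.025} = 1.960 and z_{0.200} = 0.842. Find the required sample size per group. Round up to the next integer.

n = 39 per group

n = (z_{α/2} + z_β)² · (σ₁² + σ₂²) / δ²
  = (1.960 + 0.842)² · (2·33² = 2178) / 21²
  = 7.8512 · 2178 / 441
  = 38.78
Round up → n = 39 per group.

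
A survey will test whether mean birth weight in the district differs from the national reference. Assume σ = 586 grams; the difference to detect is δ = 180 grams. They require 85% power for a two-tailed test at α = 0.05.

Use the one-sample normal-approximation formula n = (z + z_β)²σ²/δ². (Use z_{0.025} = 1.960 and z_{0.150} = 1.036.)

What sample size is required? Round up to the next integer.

n = (z_{α/2} + z_β)² · σ² / δ²
  = (1.960 + 1.036)² · 586² / 180²
  = 8.9760 · 343396 / 32400
  = 95.13
Round up → n = 96.

n = 96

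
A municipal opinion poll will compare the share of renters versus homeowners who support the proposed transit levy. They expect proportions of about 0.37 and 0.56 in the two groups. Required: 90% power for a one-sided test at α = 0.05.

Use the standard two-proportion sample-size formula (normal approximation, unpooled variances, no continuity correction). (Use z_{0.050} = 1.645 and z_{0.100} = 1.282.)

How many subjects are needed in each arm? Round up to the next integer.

n = 114 per group

n = (z_α + z_β)² · [p₁(1−p₁) + p₂(1−p₂)] / (p₁ − p₂)²
  = (1.645 + 1.282)² · (0.37·0.63 + 0.56·0.44) / (-0.19)²
  = (2.927)² · (0.2331 + 0.2464) / 0.0361
  = 8.5673 · 0.4795 / 0.0361
  = 113.80
Round up → n = 114 per group.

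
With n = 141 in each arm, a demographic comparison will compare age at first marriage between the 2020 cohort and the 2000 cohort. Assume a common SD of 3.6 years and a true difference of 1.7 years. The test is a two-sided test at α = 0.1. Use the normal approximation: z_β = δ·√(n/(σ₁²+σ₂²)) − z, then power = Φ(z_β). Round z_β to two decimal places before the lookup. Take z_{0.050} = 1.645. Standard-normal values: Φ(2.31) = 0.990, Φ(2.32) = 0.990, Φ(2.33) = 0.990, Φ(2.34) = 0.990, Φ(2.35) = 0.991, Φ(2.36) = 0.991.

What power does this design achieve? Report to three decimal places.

z_β = δ·√(n/(σ₁²+σ₂²)) − z_{α/2}
    = 1.7 · √(141/25.92) − 1.645
    = 1.7 · 2.33234 − 1.645
    = 3.9650 − 1.645 = 2.3200 → 2.32
Power = Φ(2.32) = 0.990.

Power ≈ 0.990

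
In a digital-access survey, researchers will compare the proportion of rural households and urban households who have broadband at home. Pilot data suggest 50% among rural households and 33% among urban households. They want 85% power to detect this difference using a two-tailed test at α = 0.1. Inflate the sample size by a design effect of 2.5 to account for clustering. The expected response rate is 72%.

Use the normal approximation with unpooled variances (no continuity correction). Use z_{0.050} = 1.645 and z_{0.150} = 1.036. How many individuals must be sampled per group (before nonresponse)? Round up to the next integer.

n = 407 per group

n = (z_{α/2} + z_β)² · [p₁(1−p₁) + p₂(1−p₂)] / (p₁ − p₂)²
  = (1.645 + 1.036)² · (0.50·0.50 + 0.33·0.67) / (0.17)²
  = (2.681)² · (0.2500 + 0.2211) / 0.0289
  = 7.1878 · 0.4711 / 0.0289
  = 117.17
Design effect: 2.5 × 117.17 = 292.92.
Adjust for 72% response: 292.92 / 0.72 = 406.83.
Round up → n = 407 per group.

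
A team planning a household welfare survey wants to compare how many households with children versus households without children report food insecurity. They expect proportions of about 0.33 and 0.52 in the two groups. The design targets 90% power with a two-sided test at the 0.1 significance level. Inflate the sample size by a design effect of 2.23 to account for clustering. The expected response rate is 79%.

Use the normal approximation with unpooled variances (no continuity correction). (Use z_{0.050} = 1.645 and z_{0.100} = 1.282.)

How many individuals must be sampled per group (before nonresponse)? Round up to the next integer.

n = 316 per group

n = (z_{α/2} + z_β)² · [p₁(1−p₁) + p₂(1−p₂)] / (p₁ − p₂)²
  = (1.645 + 1.282)² · (0.33·0.67 + 0.52·0.48) / (-0.19)²
  = (2.927)² · (0.2211 + 0.2496) / 0.0361
  = 8.5673 · 0.4707 / 0.0361
  = 111.71
Design effect: 2.23 × 111.71 = 249.11.
Adjust for 79% response: 249.11 / 0.79 = 315.33.
Round up → n = 316 per group.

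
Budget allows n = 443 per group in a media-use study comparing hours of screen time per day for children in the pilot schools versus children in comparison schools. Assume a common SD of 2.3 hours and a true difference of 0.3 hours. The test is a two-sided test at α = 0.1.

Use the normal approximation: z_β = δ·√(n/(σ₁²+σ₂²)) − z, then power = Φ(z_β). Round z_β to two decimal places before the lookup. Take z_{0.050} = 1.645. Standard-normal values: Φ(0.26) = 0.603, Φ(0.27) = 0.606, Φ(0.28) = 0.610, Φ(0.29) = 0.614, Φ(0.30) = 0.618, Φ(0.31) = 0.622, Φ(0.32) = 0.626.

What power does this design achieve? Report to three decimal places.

z_β = δ·√(n/(σ₁²+σ₂²)) − z_{α/2}
    = 0.3 · √(443/10.58) − 1.645
    = 0.3 · 6.47082 − 1.645
    = 1.9412 − 1.645 = 0.2962 → 0.30
Power = Φ(0.30) = 0.618.

Power ≈ 0.618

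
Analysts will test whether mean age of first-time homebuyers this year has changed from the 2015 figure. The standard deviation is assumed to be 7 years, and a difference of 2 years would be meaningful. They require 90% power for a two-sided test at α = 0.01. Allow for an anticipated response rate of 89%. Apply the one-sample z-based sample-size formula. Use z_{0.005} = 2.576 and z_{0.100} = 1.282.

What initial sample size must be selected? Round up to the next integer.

n = (z_{α/2} + z_β)² · σ² / δ²
  = (2.576 + 1.282)² · 7² / 2²
  = 14.8842 · 49 / 4
  = 182.33
Adjust for 89% response: 182.33 / 0.89 = 204.87.
Round up → n = 205.

n = 205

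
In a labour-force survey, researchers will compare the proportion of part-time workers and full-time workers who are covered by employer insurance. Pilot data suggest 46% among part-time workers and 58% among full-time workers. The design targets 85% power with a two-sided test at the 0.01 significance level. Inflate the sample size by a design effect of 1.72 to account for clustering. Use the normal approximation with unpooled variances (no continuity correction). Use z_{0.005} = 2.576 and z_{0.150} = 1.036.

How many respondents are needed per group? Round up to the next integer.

n = (z_{α/2} + z_β)² · [p₁(1−p₁) + p₂(1−p₂)] / (p₁ − p₂)²
  = (2.576 + 1.036)² · (0.46·0.54 + 0.58·0.42) / (-0.12)²
  = (3.612)² · (0.2484 + 0.2436) / 0.0144
  = 13.0465 · 0.4920 / 0.0144
  = 445.76
Design effect: 1.72 × 445.76 = 766.70.
Round up → n = 767 per group.

n = 767 per group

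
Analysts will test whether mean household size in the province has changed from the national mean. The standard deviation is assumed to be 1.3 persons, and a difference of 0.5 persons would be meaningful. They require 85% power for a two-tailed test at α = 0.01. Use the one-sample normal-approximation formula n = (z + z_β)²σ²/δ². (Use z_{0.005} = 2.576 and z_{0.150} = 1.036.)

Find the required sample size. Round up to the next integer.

n = 89

n = (z_{α/2} + z_β)² · σ² / δ²
  = (2.576 + 1.036)² · 1.3² / 0.5²
  = 13.0465 · 1.69 / 0.25
  = 88.19
Round up → n = 89.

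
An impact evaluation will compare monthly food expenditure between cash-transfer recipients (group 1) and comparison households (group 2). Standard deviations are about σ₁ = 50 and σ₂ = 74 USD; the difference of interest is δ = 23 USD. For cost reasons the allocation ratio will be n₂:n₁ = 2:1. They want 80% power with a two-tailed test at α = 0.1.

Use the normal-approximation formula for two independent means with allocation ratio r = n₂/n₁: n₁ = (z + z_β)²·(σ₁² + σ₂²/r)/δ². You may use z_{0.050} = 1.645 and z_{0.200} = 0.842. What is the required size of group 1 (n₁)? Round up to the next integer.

n₁ = (z_{α/2} + z_β)² · (σ₁² + σ₂²/r) / δ²
   = (1.645 + 0.842)² · (50² + 74²/2) / 23²
   = 6.1852 · (2500 + 2738) / 529
   = 6.1852 · 5238 / 529
   = 61.24
Round up → n₁ = 62; n₂ = r·n₁ = 2 × 62 = 124.

n₁ = 62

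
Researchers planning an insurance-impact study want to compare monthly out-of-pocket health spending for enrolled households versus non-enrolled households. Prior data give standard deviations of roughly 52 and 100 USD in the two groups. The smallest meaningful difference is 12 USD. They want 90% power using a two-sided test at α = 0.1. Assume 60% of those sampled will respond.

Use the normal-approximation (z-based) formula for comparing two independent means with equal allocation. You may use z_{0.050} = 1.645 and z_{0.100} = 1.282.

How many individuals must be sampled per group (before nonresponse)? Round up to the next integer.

n = (z_{α/2} + z_β)² · (σ₁² + σ₂²) / δ²
  = (1.645 + 1.282)² · (52² + 100² = 12704) / 12²
  = 8.5673 · 12704 / 144
  = 755.83
Adjust for 60% response: 755.83 / 0.60 = 1259.71.
Round up → n = 1260 per group.

n = 1260 per group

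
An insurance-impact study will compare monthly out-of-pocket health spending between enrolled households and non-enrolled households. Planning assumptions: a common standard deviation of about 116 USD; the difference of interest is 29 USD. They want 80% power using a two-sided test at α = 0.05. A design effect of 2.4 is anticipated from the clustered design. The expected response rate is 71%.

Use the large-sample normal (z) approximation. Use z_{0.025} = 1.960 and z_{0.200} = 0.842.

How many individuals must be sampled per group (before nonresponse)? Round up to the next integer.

n = (z_{α/2} + z_β)² · (σ₁² + σ₂²) / δ²
  = (1.960 + 0.842)² · (2·116² = 26912) / 29²
  = 7.8512 · 26912 / 841
  = 251.24
Design effect: 2.4 × 251.24 = 602.97.
Adjust for 71% response: 602.97 / 0.71 = 849.26.
Round up → n = 850 per group.

n = 850 per group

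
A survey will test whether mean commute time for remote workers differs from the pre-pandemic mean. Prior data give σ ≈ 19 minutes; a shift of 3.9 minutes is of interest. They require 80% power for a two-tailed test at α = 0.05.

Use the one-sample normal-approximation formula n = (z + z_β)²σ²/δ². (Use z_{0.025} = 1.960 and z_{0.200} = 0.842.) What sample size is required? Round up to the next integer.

n = (z_{α/2} + z_β)² · σ² / δ²
  = (1.960 + 0.842)² · 19² / 3.9²
  = 7.8512 · 361 / 15.21
  = 186.34
Round up → n = 187.

n = 187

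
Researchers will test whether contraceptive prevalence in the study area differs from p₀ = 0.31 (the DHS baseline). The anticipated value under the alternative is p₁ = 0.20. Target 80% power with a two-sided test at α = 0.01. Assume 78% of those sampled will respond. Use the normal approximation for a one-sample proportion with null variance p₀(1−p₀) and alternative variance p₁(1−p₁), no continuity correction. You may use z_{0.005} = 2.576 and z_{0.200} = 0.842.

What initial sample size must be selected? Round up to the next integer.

n = 248

n = [z_{α/2}·√(p₀q₀) + z_β·√(p₁q₁)]² / (p₁ − p₀)²
  = [2.576·√(0.31·0.69) + 0.842·√(0.20·0.80)]² / (-0.11)²
  = [2.576·0.4625 + 0.842·0.4000]² / 0.0121
  = [1.5282]² / 0.0121
  = 193.00
Adjust for 78% response: 193.00 / 0.78 = 247.44.
Round up → n = 248.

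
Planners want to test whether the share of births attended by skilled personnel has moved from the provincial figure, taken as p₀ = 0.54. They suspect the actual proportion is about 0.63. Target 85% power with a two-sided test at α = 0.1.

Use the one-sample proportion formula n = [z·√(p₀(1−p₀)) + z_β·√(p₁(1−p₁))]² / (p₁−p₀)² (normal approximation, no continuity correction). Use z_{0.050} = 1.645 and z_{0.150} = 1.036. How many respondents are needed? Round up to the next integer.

n = [z_{α/2}·√(p₀q₀) + z_β·√(p₁q₁)]² / (p₁ − p₀)²
  = [1.645·√(0.54·0.46) + 1.036·√(0.63·0.37)]² / (0.09)²
  = [1.645·0.4984 + 1.036·0.4828]² / 0.0081
  = [1.3200]² / 0.0081
  = 215.13
Round up → n = 216.

n = 216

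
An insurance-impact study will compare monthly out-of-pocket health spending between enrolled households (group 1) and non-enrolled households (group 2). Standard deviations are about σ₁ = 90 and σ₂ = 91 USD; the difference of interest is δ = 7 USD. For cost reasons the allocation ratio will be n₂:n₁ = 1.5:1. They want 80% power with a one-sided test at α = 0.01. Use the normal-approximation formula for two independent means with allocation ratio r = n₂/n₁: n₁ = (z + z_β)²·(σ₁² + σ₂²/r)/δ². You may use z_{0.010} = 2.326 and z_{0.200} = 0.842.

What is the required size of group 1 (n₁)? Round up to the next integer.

n₁ = 2790

n₁ = (z_α + z_β)² · (σ₁² + σ₂²/r) / δ²
   = (2.326 + 0.842)² · (90² + 91²/1.5) / 7²
   = 10.0362 · (8100 + 5520.7) / 49
   = 10.0362 · 13620.7 / 49
   = 2789.80
Round up → n₁ = 2790; n₂ = r·n₁ = 1.5 × 2790 = 4185.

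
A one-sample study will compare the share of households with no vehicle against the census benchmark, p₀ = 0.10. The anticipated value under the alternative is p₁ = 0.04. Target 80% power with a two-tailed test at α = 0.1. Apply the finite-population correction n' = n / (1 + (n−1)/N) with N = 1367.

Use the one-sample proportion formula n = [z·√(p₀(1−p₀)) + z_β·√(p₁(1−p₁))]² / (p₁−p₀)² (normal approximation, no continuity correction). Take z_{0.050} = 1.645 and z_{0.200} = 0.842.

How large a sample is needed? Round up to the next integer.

n = [z_{α/2}·√(p₀q₀) + z_β·√(p₁q₁)]² / (p₁ − p₀)²
  = [1.645·√(0.10·0.90) + 0.842·√(0.04·0.96)]² / (-0.06)²
  = [1.645·0.3000 + 0.842·0.1960]² / 0.0036
  = [0.6585]² / 0.0036
  = 120.45
Finite-population correction (N = 1367): 120.45 / (1 + (120.45 − 1)/1367) = 110.77.
Round up → n = 111.

n = 111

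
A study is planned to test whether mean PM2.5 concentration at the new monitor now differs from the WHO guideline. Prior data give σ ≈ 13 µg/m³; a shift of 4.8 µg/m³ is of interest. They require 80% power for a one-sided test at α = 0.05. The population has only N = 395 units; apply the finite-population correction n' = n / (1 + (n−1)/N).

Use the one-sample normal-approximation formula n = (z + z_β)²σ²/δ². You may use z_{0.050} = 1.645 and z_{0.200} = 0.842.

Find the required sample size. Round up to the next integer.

n = (z_α + z_β)² · σ² / δ²
  = (1.645 + 0.842)² · 13² / 4.8²
  = 6.1852 · 169 / 23.04
  = 45.37
Finite-population correction (N = 395): 45.37 / (1 + (45.37 − 1)/395) = 40.79.
Round up → n = 41.

n = 41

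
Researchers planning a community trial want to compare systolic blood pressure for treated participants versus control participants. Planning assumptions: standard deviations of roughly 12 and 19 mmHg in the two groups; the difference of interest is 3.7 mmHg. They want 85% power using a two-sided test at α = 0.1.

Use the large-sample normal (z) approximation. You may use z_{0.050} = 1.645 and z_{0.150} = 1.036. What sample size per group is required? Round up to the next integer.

n = (z_{α/2} + z_β)² · (σ₁² + σ₂²) / δ²
  = (1.645 + 1.036)² · (12² + 19² = 505) / 3.7²
  = 7.1878 · 505 / 13.69
  = 265.14
Round up → n = 266 per group.

n = 266 per group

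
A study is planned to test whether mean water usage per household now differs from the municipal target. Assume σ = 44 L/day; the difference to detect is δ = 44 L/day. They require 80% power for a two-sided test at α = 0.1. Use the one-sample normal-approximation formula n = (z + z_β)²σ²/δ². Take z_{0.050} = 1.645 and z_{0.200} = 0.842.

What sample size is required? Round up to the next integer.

n = (z_{α/2} + z_β)² · σ² / δ²
  = (1.645 + 0.842)² · 44² / 44²
  = 6.1852 · 1936 / 1936
  = 6.19
Round up → n = 7.

n = 7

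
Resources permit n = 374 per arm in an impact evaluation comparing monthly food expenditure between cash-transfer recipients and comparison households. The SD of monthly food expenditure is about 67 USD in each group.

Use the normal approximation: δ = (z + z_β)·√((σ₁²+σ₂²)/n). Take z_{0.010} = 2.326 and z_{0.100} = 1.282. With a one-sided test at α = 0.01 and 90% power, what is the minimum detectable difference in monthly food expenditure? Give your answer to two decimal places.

Minimum detectable difference ≈ 17.68 USD

δ = (z_α + z_β) · √((σ₁²+σ₂²)/n)
  = (2.326 + 1.282) · √(8978/374)
  = 3.608 · √24.0053
  = 3.608 · 4.8995
  = 17.6775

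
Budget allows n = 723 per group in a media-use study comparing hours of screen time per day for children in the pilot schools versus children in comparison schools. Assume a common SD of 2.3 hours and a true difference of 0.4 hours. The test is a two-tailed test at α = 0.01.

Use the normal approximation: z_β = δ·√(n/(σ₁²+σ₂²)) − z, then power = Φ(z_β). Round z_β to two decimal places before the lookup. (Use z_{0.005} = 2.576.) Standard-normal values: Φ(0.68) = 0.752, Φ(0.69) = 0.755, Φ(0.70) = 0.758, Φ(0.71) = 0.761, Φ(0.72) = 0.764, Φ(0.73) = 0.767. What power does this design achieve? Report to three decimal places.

z_β = δ·√(n/(σ₁²+σ₂²)) − z_{α/2}
    = 0.4 · √(723/10.58) − 2.576
    = 0.4 · 8.26659 − 2.576
    = 3.3066 − 2.576 = 0.7306 → 0.73
Power = Φ(0.73) = 0.767.

Power ≈ 0.767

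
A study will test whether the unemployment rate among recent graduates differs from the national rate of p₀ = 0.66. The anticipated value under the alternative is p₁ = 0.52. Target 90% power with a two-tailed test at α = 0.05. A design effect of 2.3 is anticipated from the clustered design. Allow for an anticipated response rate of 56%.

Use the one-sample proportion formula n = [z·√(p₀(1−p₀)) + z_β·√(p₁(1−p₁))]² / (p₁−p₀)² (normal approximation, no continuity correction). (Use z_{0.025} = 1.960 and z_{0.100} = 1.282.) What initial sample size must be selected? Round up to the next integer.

n = 516

n = [z_{α/2}·√(p₀q₀) + z_β·√(p₁q₁)]² / (p₁ − p₀)²
  = [1.960·√(0.66·0.34) + 1.282·√(0.52·0.48)]² / (-0.14)²
  = [1.960·0.4737 + 1.282·0.4996]² / 0.0196
  = [1.5690]² / 0.0196
  = 125.59
Design effect: 2.3 × 125.59 = 288.86.
Adjust for 56% response: 288.86 / 0.56 = 515.83.
Round up → n = 516.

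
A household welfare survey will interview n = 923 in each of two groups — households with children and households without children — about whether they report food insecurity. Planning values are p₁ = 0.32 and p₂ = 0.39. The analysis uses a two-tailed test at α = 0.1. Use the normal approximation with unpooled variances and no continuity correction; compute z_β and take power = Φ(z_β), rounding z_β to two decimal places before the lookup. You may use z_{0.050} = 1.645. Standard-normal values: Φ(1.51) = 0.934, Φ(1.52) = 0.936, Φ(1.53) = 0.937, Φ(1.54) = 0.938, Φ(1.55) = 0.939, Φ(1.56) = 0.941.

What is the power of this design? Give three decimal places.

Power ≈ 0.934

z_β = |p₁−p₂|·√(n/[p₁q₁+p₂q₂]) − z_{α/2}
    = 0.07 · √(923/0.4555) − 1.645
    = 0.07 · 45.0149 − 1.645
    = 3.1510 − 1.645 = 1.5060 → 1.51
Power = Φ(1.51) = 0.934.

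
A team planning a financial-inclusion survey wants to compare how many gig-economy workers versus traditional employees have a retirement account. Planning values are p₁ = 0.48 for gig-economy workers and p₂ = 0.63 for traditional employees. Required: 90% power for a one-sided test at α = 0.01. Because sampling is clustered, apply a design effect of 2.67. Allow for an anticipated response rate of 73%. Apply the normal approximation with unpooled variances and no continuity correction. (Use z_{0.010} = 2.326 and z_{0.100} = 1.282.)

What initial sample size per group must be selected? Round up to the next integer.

n = (z_α + z_β)² · [p₁(1−p₁) + p₂(1−p₂)] / (p₁ − p₂)²
  = (2.326 + 1.282)² · (0.48·0.52 + 0.63·0.37) / (-0.15)²
  = (3.608)² · (0.2496 + 0.2331) / 0.0225
  = 13.0177 · 0.4827 / 0.0225
  = 279.27
Design effect: 2.67 × 279.27 = 745.66.
Adjust for 73% response: 745.66 / 0.73 = 1021.45.
Round up → n = 1022 per group.

n = 1022 per group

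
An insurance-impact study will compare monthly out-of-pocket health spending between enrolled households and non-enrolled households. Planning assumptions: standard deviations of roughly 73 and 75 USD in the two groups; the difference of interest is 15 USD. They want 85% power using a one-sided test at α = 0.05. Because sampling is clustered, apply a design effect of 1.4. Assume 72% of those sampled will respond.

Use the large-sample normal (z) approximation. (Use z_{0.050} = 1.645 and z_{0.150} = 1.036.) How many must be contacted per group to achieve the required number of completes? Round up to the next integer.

n = (z_α + z_β)² · (σ₁² + σ₂²) / δ²
  = (1.645 + 1.036)² · (73² + 75² = 10954) / 15²
  = 7.1878 · 10954 / 225
  = 349.93
Design effect: 1.4 × 349.93 = 489.91.
Adjust for 72% response: 489.91 / 0.72 = 680.42.
Round up → n = 681 per group.

n = 681 per group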